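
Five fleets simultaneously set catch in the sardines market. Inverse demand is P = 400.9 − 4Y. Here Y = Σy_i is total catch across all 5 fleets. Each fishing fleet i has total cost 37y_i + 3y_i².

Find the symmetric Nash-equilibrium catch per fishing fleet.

A representative fishing fleet's profit is π_i = y_i(400.9 − 4Y) − 37y_i − 3y_i², with Y = y_i + Σ_{j≠i} y_j.
First-order condition: 363.9 − 14y_i − 4Σ_{j≠i} y_j = 0.
In a symmetric equilibrium every fishing fleet chooses the same y, so Σ_{j≠i} y_j = 4y. The condition becomes 363.9 − 30y = 0, giving y = 363.9/30 = 12.13.

12.13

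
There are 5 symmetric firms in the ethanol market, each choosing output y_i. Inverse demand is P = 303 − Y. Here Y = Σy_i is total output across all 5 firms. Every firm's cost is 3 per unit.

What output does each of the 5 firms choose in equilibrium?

A representative firm's profit is π_i = y_i(303 − Y) − 3y_i, with Y = y_i + Σ_{j≠i} y_j.
First-order condition: 300 − 2y_i − Σ_{j≠i} y_j = 0.
With identical firms, set every y_j = y: then 300 − 2y − 4y = 0, i.e. y = 300/6 = 50.

50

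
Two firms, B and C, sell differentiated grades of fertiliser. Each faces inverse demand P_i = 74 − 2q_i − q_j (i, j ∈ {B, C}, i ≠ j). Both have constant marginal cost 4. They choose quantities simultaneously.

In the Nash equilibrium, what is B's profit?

392

Firm B's profit: π = q_B(74 − 2q_B − q_C) − 4q_B.
∂π/∂q_B = 70 − 4q_B − q_C = 0 ⇒ q_B = 17.5 − 0.25q_C.
The game is symmetric, so in equilibrium q_C = q_B: the reaction function gives 1.25q_B = 17.5, hence q_B = 14.
P_B = 74 − 2·14 − 14 = 32.
Profit = (32 − 4)·14 = 392.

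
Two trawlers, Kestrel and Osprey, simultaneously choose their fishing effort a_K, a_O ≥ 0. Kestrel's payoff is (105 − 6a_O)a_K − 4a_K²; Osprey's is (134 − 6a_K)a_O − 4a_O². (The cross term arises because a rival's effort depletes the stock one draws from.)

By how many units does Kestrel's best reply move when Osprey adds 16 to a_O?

-12

Expanding Kestrel's payoff: 105a_K − 6a_Oa_K − 4a_K².
∂π/∂a_K = 105 − 6a_O − 8a_K = 0, so a_K = 13.125 − 0.75a_O.
The reaction-function slope is −0.75, so a 16-unit rise in a_O moves a_K by −0.75 × 16 = −12. Kestrel's best response falls — the actions are strategic substitutes.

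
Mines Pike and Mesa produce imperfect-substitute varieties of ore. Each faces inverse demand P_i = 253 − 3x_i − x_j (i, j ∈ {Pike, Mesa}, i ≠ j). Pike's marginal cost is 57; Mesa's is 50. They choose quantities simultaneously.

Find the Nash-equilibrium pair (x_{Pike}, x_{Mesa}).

Mine Pike's profit: π = x_{Pike}(253 − 3x_{Pike} − x_{Mesa}) − 57x_{Pike}.
∂π/∂x_{Pike} = 196 − 6x_{Pike} − x_{Mesa} = 0 ⇒ x_{Pike} = 98/3 − (1/6)x_{Mesa}.
Similarly x_{Mesa} = 203/6 − (1/6)x_{Pike}.
Solving the two reaction functions simultaneously: (1 − (−1/6)(−1/6))x_{Pike} = 98/3 − (1/6)·(203/6), so (35/36)x_{Pike} = 973/36 and x_{Pike} = 27.8.
Then x_{Mesa} = 203/6 − (1/6)·27.8 = 29.2.

27.8, 29.2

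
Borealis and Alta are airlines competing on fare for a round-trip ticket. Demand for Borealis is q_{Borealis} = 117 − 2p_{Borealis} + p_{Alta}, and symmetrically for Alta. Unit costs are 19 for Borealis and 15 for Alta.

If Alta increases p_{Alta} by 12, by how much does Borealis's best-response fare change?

3

Borealis's profit: π = (p_{Borealis} − 19)(117 − 2p_{Borealis} + p_{Alta}).
∂π/∂p_{Borealis} = 155 − 4p_{Borealis} + p_{Alta} = 0 ⇒ p_{Borealis} = 38.75 + 0.25p_{Alta}.
The reaction-function slope is 0.25, so a 12-unit rise in p_{Alta} moves p_{Borealis} by 0.25 × 12 = 3. Borealis's best response rises — the actions are strategic complements.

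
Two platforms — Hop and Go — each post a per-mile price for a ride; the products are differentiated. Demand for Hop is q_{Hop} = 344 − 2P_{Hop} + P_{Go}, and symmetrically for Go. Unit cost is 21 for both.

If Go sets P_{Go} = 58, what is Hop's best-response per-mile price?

111

Hop's profit: π = (P_{Hop} − 21)(344 − 2P_{Hop} + P_{Go}).
∂π/∂P_{Hop} = 386 − 4P_{Hop} + P_{Go} = 0 ⇒ P_{Hop} = 96.5 + 0.25P_{Go}.
At P_{Go} = 58: P_{Hop} = 96.5 + 0.25·58 = 111.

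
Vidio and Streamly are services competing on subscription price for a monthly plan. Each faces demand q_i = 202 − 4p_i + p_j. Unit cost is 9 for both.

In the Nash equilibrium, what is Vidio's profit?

Vidio's profit: π = (p_{Vidio} − 9)(202 − 4p_{Vidio} + p_{Streamly}).
∂π/∂p_{Vidio} = 238 − 8p_{Vidio} + p_{Streamly} = 0 ⇒ p_{Vidio} = 29.75 + 0.125p_{Streamly}.
Setting p_{Vidio} = p_{Streamly} in the reaction function: p_{Vidio} = 29.75 + 0.125p_{Vidio}, so p_{Vidio} = 29.75 / 0.875 = 34.
q_{Vidio} = 202 − 4·34 + 34 = 100.
Profit = (34 − 9)·100 = 2500.

2500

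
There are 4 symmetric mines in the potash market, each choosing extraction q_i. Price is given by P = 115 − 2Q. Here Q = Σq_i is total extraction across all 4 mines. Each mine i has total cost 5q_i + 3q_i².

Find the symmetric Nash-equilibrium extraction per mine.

A representative mine's profit is π_i = q_i(115 − 2Q) − 5q_i − 3q_i², with Q = q_i + Σ_{j≠i} q_j.
First-order condition: 110 − 10q_i − 2Σ_{j≠i} q_j = 0.
Imposing symmetry (q_j = q for all j) turns Σ_{j≠i} q_j into 3q, so 110 = 16q and q = 6.875.

6.875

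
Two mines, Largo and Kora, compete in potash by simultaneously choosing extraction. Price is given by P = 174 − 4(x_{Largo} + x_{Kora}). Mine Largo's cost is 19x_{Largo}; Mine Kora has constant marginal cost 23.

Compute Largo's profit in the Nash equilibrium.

702.25

Mine Largo's profit: π = x_{Largo}(174 − 4(x_{Largo} + x_{Kora})) − 19x_{Largo}.
∂π/∂x_{Largo} = 155 − 8x_{Largo} − 4x_{Kora} = 0, so x_{Largo} = 19.375 − 0.5x_{Kora}.
By the same steps for Kora: x_{Kora} = 18.875 − 0.5x_{Largo}.
Plugging x_{Kora} into Largo's best response: x_{Largo} = 19.375 − 0.5(18.875 − 0.5x_{Largo}) ⇒ 0.75x_{Largo} = 9.9375, so x_{Largo} = 13.25.
Then x_{Kora} = 18.875 − 0.5·13.25 = 12.25.
Price P = 174 − 4·25.5 = 72.
Largo's profit: (72 − 19)·13.25 = 702.25.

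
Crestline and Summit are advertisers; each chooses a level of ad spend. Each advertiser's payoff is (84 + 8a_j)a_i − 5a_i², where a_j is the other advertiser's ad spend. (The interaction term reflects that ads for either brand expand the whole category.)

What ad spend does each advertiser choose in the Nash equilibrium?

42

Crestline's payoff is (84 + 8a_S)a_C − 5a_C².
∂π/∂a_C = 84 + 8a_S − 10a_C = 0, so a_C = 8.4 + 0.8a_S.
By symmetry a_S = a_C; substituting into the reaction function, 0.2a_C = 8.4 and a_C = 42.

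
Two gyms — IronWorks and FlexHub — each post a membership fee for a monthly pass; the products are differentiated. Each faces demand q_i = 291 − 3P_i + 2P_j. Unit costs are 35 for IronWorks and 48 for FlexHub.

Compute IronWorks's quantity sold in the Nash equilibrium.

199.3125

IronWorks's profit: π = (P_{IronWorks} − 35)(291 − 3P_{IronWorks} + 2P_{FlexHub}).
∂π/∂P_{IronWorks} = 396 − 6P_{IronWorks} + 2P_{FlexHub} = 0 ⇒ P_{IronWorks} = 66 + (1/3)P_{FlexHub}.
Similarly P_{FlexHub} = 72.5 + (1/3)P_{IronWorks}.
Plugging P_{FlexHub} into IronWorks's best response: P_{IronWorks} = 66 + (1/3)(72.5 + (1/3)P_{IronWorks}) ⇒ (8/9)P_{IronWorks} = 541/6, so P_{IronWorks} = 101.4375.
Then P_{FlexHub} = 72.5 + (1/3)·101.4375 = 106.3125.
q_{IronWorks} = 291 − 3·101.4375 + 2·106.3125 = 199.3125.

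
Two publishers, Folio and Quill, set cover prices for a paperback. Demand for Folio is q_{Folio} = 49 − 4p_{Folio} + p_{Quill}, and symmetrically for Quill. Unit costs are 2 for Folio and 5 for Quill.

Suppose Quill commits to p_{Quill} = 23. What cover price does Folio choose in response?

10

Folio's profit: π = (p_{Folio} − 2)(49 − 4p_{Folio} + p_{Quill}).
∂π/∂p_{Folio} = 57 − 8p_{Folio} + p_{Quill} = 0 ⇒ p_{Folio} = 7.125 + 0.125p_{Quill}.
At p_{Quill} = 23: p_{Folio} = 7.125 + 0.125·23 = 10.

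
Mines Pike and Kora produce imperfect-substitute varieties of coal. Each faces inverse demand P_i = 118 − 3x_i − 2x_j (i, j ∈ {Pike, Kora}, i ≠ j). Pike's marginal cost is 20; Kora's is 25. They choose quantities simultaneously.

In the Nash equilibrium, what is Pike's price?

Mine Pike's profit: π = x_{Pike}(118 − 3x_{Pike} − 2x_{Kora}) − 20x_{Pike}.
∂π/∂x_{Pike} = 98 − 6x_{Pike} − 2x_{Kora} = 0 ⇒ x_{Pike} = 49/3 − (1/3)x_{Kora}.
Similarly x_{Kora} = 15.5 − (1/3)x_{Pike}.
Plugging x_{Kora} into Pike's best response: x_{Pike} = 49/3 − (1/3)(15.5 − (1/3)x_{Pike}) ⇒ (8/9)x_{Pike} = 67/6, so x_{Pike} = 12.5625.
Then x_{Kora} = 15.5 − (1/3)·12.5625 = 11.3125.
P_{Pike} = 118 − 3·12.5625 − 2·11.3125 = 57.6875.

57.6875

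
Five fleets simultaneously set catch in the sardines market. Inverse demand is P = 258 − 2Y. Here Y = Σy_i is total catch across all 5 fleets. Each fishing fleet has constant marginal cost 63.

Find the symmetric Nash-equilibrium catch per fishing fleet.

16.25

A representative fishing fleet's profit is π_i = y_i(258 − 2Y) − 63y_i, with Y = y_i + Σ_{j≠i} y_j.
First-order condition: 195 − 4y_i − 2Σ_{j≠i} y_j = 0.
Imposing symmetry (y_j = y for all j) turns Σ_{j≠i} y_j into 4y, so 195 = 12y and y = 16.25.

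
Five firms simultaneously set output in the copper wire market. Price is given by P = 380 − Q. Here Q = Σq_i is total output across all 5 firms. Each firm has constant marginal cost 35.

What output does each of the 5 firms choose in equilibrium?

57.5

A representative firm's profit is π_i = q_i(380 − Q) − 35q_i, with Q = q_i + Σ_{j≠i} q_j.
First-order condition: 345 − 2q_i − Σ_{j≠i} q_j = 0.
In a symmetric equilibrium every firm chooses the same q, so Σ_{j≠i} q_j = 4q. The condition becomes 345 − 6q = 0, giving q = 345/6 = 57.5.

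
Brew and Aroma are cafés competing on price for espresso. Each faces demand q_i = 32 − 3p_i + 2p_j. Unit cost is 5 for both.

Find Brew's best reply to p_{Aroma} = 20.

14.5

Brew's profit: π = (p_{Brew} − 5)(32 − 3p_{Brew} + 2p_{Aroma}).
∂π/∂p_{Brew} = 47 − 6p_{Brew} + 2p_{Aroma} = 0 ⇒ p_{Brew} = 47/6 + (1/3)p_{Aroma}.
At p_{Aroma} = 20: p_{Brew} = 47/6 + (1/3)·20 = 14.5.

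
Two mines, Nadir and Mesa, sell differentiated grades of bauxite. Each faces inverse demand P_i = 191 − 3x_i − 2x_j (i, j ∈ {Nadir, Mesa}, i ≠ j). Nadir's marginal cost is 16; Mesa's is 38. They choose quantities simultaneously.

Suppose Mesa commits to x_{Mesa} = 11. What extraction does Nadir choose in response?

25.5

Mine Nadir's profit: π = x_{Nadir}(191 − 3x_{Nadir} − 2x_{Mesa}) − 16x_{Nadir}.
∂π/∂x_{Nadir} = 175 − 6x_{Nadir} − 2x_{Mesa} = 0 ⇒ x_{Nadir} = 175/6 − (1/3)x_{Mesa}.
At x_{Mesa} = 11: x_{Nadir} = 175/6 − (1/3)·11 = 25.5.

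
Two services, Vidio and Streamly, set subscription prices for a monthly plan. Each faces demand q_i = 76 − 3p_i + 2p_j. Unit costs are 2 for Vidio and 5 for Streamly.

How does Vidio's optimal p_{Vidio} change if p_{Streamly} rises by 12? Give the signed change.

Vidio's profit: π = (p_{Vidio} − 2)(76 − 3p_{Vidio} + 2p_{Streamly}).
∂π/∂p_{Vidio} = 82 − 6p_{Vidio} + 2p_{Streamly} = 0 ⇒ p_{Vidio} = 41/3 + (1/3)p_{Streamly}.
The reaction-function slope is 1/3, so a 12-unit rise in p_{Streamly} moves p_{Vidio} by 1/3 × 12 = 4. Vidio's best response rises — the actions are strategic complements.

4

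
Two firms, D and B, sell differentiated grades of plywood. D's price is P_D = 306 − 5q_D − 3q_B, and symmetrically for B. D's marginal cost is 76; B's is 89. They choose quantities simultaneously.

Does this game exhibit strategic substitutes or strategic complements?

Firm D's profit: π = q_D(306 − 5q_D − 3q_B) − 76q_D.
∂π/∂q_D = 230 − 10q_D − 3q_B = 0 ⇒ q_D = 23 − 0.3q_B.
The best-response slope dq_D/dq_B = −0.3 < 0: the reaction function is downward-sloping, so the choices are strategic substitutes.

strategic substitutes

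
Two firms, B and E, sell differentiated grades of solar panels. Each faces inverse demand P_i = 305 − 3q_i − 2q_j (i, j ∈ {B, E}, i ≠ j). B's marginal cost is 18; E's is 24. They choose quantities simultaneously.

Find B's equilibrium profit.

3942.1875

Firm B's profit: π = q_B(305 − 3q_B − 2q_E) − 18q_B.
∂π/∂q_B = 287 − 6q_B − 2q_E = 0 ⇒ q_B = 287/6 − (1/3)q_E.
Similarly q_E = 281/6 − (1/3)q_B.
Plugging q_E into B's best response: q_B = 287/6 − (1/3)(281/6 − (1/3)q_B) ⇒ (8/9)q_B = 290/9, so q_B = 36.25.
Then q_E = 281/6 − (1/3)·36.25 = 34.75.
P_B = 305 − 3·36.25 − 2·34.75 = 126.75.
Profit = (126.75 − 18)·36.25 = 3942.1875.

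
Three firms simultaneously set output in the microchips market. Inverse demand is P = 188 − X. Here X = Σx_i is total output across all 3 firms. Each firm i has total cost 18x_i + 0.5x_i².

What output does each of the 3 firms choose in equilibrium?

34

A representative firm's profit is π_i = x_i(188 − X) − 18x_i − 0.5x_i², with X = x_i + Σ_{j≠i} x_j.
First-order condition: 170 − 3x_i − Σ_{j≠i} x_j = 0.
With identical firms, set every x_j = x: then 170 − 3x − 2x = 0, i.e. x = 170/5 = 34.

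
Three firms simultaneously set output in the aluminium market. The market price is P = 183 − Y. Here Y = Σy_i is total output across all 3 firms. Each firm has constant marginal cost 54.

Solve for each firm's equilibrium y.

A representative firm's profit is π_i = y_i(183 − Y) − 54y_i, with Y = y_i + Σ_{j≠i} y_j.
First-order condition: 129 − 2y_i − Σ_{j≠i} y_j = 0.
With identical firms, set every y_j = y: then 129 − 2y − 2y = 0, i.e. y = 129/4 = 32.25.

32.25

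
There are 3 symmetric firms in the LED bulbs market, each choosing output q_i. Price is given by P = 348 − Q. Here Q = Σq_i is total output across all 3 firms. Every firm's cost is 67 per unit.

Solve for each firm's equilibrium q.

A representative firm's profit is π_i = q_i(348 − Q) − 67q_i, with Q = q_i + Σ_{j≠i} q_j.
First-order condition: 281 − 2q_i − Σ_{j≠i} q_j = 0.
In a symmetric equilibrium every firm chooses the same q, so Σ_{j≠i} q_j = 2q. The condition becomes 281 − 4q = 0, giving q = 281/4 = 70.25.

70.25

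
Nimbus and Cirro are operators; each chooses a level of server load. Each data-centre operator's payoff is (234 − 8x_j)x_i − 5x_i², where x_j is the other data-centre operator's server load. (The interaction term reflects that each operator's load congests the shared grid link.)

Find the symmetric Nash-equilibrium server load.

Nimbus's payoff is (234 − 8x_C)x_N − 5x_N².
∂π/∂x_N = 234 − 8x_C − 10x_N = 0, so x_N = 23.4 − 0.8x_C.
Setting x_N = x_C in the reaction function: x_N = 23.4 − 0.8x_N, so x_N = 23.4 / 1.8 = 13.

13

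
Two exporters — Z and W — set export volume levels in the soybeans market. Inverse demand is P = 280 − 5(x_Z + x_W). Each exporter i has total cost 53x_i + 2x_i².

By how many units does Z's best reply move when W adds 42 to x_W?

Exporter Z's profit: π = x_Z(280 − 5(x_Z + x_W)) − 53x_Z − 2x_Z².
∂π/∂x_Z = 227 − 14x_Z − 5x_W = 0, so x_Z = 227/14 − (5/14)x_W.
The reaction-function slope is −5/14, so a 42-unit rise in x_W moves x_Z by −5/14 × 42 = −15. Z's best response falls — the actions are strategic substitutes.

-15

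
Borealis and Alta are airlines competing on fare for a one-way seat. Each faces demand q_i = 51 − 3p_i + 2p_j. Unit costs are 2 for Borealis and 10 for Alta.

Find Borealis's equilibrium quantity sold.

41.25

Borealis's profit: π = (p_{Borealis} − 2)(51 − 3p_{Borealis} + 2p_{Alta}).
∂π/∂p_{Borealis} = 57 − 6p_{Borealis} + 2p_{Alta} = 0 ⇒ p_{Borealis} = 9.5 + (1/3)p_{Alta}.
Similarly p_{Alta} = 13.5 + (1/3)p_{Borealis}.
Solving the two reaction functions simultaneously: (1 − (1/3)(1/3))p_{Borealis} = 9.5 + (1/3)·13.5, so (8/9)p_{Borealis} = 14 and p_{Borealis} = 15.75.
Then p_{Alta} = 13.5 + (1/3)·15.75 = 18.75.
q_{Borealis} = 51 − 3·15.75 + 2·18.75 = 41.25.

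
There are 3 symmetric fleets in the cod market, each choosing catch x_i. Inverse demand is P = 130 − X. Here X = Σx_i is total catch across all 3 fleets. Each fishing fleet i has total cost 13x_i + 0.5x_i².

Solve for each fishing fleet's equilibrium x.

23.4

A representative fishing fleet's profit is π_i = x_i(130 − X) − 13x_i − 0.5x_i², with X = x_i + Σ_{j≠i} x_j.
First-order condition: 117 − 3x_i − Σ_{j≠i} x_j = 0.
In a symmetric equilibrium every fishing fleet chooses the same x, so Σ_{j≠i} x_j = 2x. The condition becomes 117 − 5x = 0, giving x = 117/5 = 23.4.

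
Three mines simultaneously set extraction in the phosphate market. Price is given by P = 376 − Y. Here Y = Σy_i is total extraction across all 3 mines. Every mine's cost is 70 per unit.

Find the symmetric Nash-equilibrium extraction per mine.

A representative mine's profit is π_i = y_i(376 − Y) − 70y_i, with Y = y_i + Σ_{j≠i} y_j.
First-order condition: 306 − 2y_i − Σ_{j≠i} y_j = 0.
In a symmetric equilibrium every mine chooses the same y, so Σ_{j≠i} y_j = 2y. The condition becomes 306 − 4y = 0, giving y = 306/4 = 76.5.

76.5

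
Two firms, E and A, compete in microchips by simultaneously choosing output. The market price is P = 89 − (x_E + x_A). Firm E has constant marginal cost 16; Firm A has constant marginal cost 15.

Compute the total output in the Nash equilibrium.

49

Firm E's profit: π = x_E(89 − (x_E + x_A)) − 16x_E.
∂π/∂x_E = 73 − 2x_E − x_A = 0, so x_E = 36.5 − 0.5x_A.
By the same steps for A: x_A = 37 − 0.5x_E.
Plugging x_A into E's best response: x_E = 36.5 − 0.5(37 − 0.5x_E) ⇒ 0.75x_E = 18, so x_E = 24.
Then x_A = 37 − 0.5·24 = 25.
Total output: 24 + 25 = 49.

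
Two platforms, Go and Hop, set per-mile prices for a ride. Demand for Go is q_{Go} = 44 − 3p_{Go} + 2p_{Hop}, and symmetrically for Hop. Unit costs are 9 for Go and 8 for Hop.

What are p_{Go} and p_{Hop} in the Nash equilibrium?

17.5625, 17.1875

Go's profit: π = (p_{Go} − 9)(44 − 3p_{Go} + 2p_{Hop}).
∂π/∂p_{Go} = 71 − 6p_{Go} + 2p_{Hop} = 0 ⇒ p_{Go} = 71/6 + (1/3)p_{Hop}.
Similarly p_{Hop} = 34/3 + (1/3)p_{Go}.
Substituting the second reaction function into the first: p_{Go} = 71/6 + (1/3)(34/3 + (1/3)p_{Go}), which gives (8/9)p_{Go} = 281/18 ⇒ p_{Go} = 17.5625.
Then p_{Hop} = 34/3 + (1/3)·17.5625 = 17.1875.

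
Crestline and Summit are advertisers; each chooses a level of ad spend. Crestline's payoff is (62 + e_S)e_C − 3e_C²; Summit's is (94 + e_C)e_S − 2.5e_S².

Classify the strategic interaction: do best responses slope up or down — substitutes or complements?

Expanding Crestline's payoff: 62e_C + e_Se_C − 3e_C².
∂π/∂e_C = 62 + e_S − 6e_C = 0, so e_C = 31/3 + (1/6)e_S.
The best-response slope de_C/de_S = 1/6 > 0: the reaction function is upward-sloping, so the choices are strategic complements.

strategic complements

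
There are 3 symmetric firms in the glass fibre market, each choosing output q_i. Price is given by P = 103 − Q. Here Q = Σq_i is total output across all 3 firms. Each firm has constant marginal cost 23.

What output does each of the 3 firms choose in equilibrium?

A representative firm's profit is π_i = q_i(103 − Q) − 23q_i, with Q = q_i + Σ_{j≠i} q_j.
First-order condition: 80 − 2q_i − Σ_{j≠i} q_j = 0.
With identical firms, set every q_j = q: then 80 − 2q − 2q = 0, i.e. q = 80/4 = 20.

20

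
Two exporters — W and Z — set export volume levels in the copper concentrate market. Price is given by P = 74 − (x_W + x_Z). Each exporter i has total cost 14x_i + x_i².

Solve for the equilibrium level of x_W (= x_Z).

Exporter W's profit: π = x_W(74 − (x_W + x_Z)) − 14x_W − x_W².
∂π/∂x_W = 60 − 4x_W − x_Z = 0, so x_W = 15 − 0.25x_Z.
The game is symmetric, so in equilibrium x_Z = x_W: the reaction function gives 1.25x_W = 15, hence x_W = 12.

12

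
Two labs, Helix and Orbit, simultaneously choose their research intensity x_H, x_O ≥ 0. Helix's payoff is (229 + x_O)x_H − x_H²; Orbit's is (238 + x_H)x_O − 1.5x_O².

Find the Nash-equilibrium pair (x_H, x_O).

185, 141

Expanding Helix's payoff: 229x_H + x_Ox_H − x_H².
∂π/∂x_H = 229 + x_O − 2x_H = 0, so x_H = 114.5 + 0.5x_O.
Likewise for Orbit: x_O = 238/3 + (1/3)x_H.
Solving the two reaction functions simultaneously: (1 − (0.5)(1/3))x_H = 114.5 + 0.5·(238/3), so (5/6)x_H = 925/6 and x_H = 185.
Then x_O = 238/3 + (1/3)·185 = 141.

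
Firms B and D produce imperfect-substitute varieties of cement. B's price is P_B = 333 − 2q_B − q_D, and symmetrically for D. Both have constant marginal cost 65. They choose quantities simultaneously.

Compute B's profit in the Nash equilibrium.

5745.92

Firm B's profit: π = q_B(333 − 2q_B − q_D) − 65q_B.
∂π/∂q_B = 268 − 4q_B − q_D = 0 ⇒ q_B = 67 − 0.25q_D.
By symmetry q_D = q_B; substituting into the reaction function, 1.25q_B = 67 and q_B = 53.6.
P_B = 333 − 2·53.6 − 53.6 = 172.2.
Profit = (172.2 − 65)·53.6 = 5745.92.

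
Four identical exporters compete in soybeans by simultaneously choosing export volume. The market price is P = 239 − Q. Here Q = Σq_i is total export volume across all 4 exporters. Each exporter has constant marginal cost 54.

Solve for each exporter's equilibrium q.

A representative exporter's profit is π_i = q_i(239 − Q) − 54q_i, with Q = q_i + Σ_{j≠i} q_j.
First-order condition: 185 − 2q_i − Σ_{j≠i} q_j = 0.
In a symmetric equilibrium every exporter chooses the same q, so Σ_{j≠i} q_j = 3q. The condition becomes 185 − 5q = 0, giving q = 185/5 = 37.

37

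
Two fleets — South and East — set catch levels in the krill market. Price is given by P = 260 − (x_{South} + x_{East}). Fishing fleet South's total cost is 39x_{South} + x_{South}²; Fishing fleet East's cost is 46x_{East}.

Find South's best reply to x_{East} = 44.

Fishing fleet South's profit: π = x_{South}(260 − (x_{South} + x_{East})) − 39x_{South} − x_{South}².
∂π/∂x_{South} = 221 − 4x_{South} − x_{East} = 0, so x_{South} = 55.25 − 0.25x_{East}.
At x_{East} = 44: x_{South} = 55.25 − 0.25·44 = 44.25.

44.25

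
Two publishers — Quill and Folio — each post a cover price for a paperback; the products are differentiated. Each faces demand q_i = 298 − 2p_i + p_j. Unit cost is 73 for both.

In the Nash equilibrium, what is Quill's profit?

Quill's profit: π = (p_{Quill} − 73)(298 − 2p_{Quill} + p_{Folio}).
∂π/∂p_{Quill} = 444 − 4p_{Quill} + p_{Folio} = 0 ⇒ p_{Quill} = 111 + 0.25p_{Folio}.
The game is symmetric, so in equilibrium p_{Folio} = p_{Quill}: the reaction function gives 0.75p_{Quill} = 111, hence p_{Quill} = 148.
q_{Quill} = 298 − 2·148 + 148 = 150.
Profit = (148 − 73)·150 = 11250.

11250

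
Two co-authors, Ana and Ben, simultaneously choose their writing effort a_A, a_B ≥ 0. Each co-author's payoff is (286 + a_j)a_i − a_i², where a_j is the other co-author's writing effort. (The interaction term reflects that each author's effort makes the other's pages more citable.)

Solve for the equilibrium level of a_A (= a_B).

Ana's payoff is (286 + a_B)a_A − a_A².
∂π/∂a_A = 286 + a_B − 2a_A = 0, so a_A = 143 + 0.5a_B.
By symmetry a_B = a_A; substituting into the reaction function, 0.5a_A = 143 and a_A = 286.

286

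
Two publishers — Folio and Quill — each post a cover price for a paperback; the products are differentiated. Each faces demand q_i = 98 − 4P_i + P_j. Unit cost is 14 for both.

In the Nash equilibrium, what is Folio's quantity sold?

32

Folio's profit: π = (P_{Folio} − 14)(98 − 4P_{Folio} + P_{Quill}).
∂π/∂P_{Folio} = 154 − 8P_{Folio} + P_{Quill} = 0 ⇒ P_{Folio} = 19.25 + 0.125P_{Quill}.
Setting P_{Folio} = P_{Quill} in the reaction function: P_{Folio} = 19.25 + 0.125P_{Folio}, so P_{Folio} = 19.25 / 0.875 = 22.
q_{Folio} = 98 − 4·22 + 22 = 32.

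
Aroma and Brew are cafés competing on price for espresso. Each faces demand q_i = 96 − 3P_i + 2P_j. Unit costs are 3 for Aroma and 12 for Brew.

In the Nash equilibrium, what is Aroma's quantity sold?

Aroma's profit: π = (P_{Aroma} − 3)(96 − 3P_{Aroma} + 2P_{Brew}).
∂π/∂P_{Aroma} = 105 − 6P_{Aroma} + 2P_{Brew} = 0 ⇒ P_{Aroma} = 17.5 + (1/3)P_{Brew}.
Similarly P_{Brew} = 22 + (1/3)P_{Aroma}.
Solving the two reaction functions simultaneously: (1 − (1/3)(1/3))P_{Aroma} = 17.5 + (1/3)·22, so (8/9)P_{Aroma} = 149/6 and P_{Aroma} = 27.9375.
Then P_{Brew} = 22 + (1/3)·27.9375 = 31.3125.
q_{Aroma} = 96 − 3·27.9375 + 2·31.3125 = 74.8125.

74.8125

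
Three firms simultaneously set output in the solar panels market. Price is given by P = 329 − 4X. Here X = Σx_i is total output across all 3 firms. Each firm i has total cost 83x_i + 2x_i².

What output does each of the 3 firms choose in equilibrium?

A representative firm's profit is π_i = x_i(329 − 4X) − 83x_i − 2x_i², with X = x_i + Σ_{j≠i} x_j.
First-order condition: 246 − 12x_i − 4Σ_{j≠i} x_j = 0.
Imposing symmetry (x_j = x for all j) turns Σ_{j≠i} x_j into 2x, so 246 = 20x and x = 12.3.

12.3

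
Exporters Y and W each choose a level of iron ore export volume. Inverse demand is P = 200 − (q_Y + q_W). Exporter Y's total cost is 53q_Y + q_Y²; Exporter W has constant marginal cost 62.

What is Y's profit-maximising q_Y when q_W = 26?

30.25

Exporter Y's profit: π = q_Y(200 − (q_Y + q_W)) − 53q_Y − q_Y².
∂π/∂q_Y = 147 − 4q_Y − q_W = 0, so q_Y = 36.75 − 0.25q_W.
At q_W = 26: q_Y = 36.75 − 0.25·26 = 30.25.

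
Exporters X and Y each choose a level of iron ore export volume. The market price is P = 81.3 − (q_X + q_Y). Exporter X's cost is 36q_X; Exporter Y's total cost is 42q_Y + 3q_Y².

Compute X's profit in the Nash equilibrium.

Exporter X's profit: π = q_X(81.3 − (q_X + q_Y)) − 36q_X.
∂π/∂q_X = 45.3 − 2q_X − q_Y = 0, so q_X = 22.65 − 0.5q_Y.
For Y: ∂π/∂q_Y = 39.3 − 8q_Y − q_X = 0 ⇒ q_Y = 4.9125 − 0.125q_X.
Substituting the second reaction function into the first: q_X = 22.65 − 0.5(4.9125 − 0.125q_X), which gives 0.9375q_X = 3231/160 ⇒ q_X = 21.54.
Then q_Y = 4.9125 − 0.125·21.54 = 2.22.
Price P = 81.3 − 23.76 = 57.54.
X's profit: (57.54 − 36)·21.54 = 463.9716.

463.9716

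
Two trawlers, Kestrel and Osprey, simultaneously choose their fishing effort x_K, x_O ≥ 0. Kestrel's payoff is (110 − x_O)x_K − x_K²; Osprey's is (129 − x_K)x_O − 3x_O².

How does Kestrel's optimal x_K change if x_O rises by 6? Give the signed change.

-3

Expanding Kestrel's payoff: 110x_K − x_Ox_K − x_K².
∂π/∂x_K = 110 − x_O − 2x_K = 0, so x_K = 55 − 0.5x_O.
The reaction-function slope is −0.5, so a 6-unit rise in x_O moves x_K by −0.5 × 6 = −3. Kestrel's best response falls — the actions are strategic substitutes.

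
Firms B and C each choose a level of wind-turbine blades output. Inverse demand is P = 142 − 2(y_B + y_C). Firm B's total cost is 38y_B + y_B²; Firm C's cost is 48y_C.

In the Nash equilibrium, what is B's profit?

Firm B's profit: π = y_B(142 − 2(y_B + y_C)) − 38y_B − y_B².
∂π/∂y_B = 104 − 6y_B − 2y_C = 0, so y_B = 52/3 − (1/3)y_C.
For C: ∂π/∂y_C = 94 − 4y_C − 2y_B = 0 ⇒ y_C = 23.5 − 0.5y_B.
Solving the two reaction functions simultaneously: (1 − (−1/3)(−0.5))y_B = 52/3 − (1/3)·23.5, so (5/6)y_B = 9.5 and y_B = 11.4.
Then y_C = 23.5 − 0.5·11.4 = 17.8.
Price P = 142 − 2·29.2 = 83.6.
B's profit: (83.6 − 38)·11.4 − (11.4)² = 389.88.

389.88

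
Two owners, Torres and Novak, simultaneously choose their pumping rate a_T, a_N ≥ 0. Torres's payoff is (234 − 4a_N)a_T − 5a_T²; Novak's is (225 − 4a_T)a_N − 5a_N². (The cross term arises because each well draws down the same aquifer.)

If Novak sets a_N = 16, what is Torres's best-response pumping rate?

17

Expanding Torres's payoff: 234a_T − 4a_Na_T − 5a_T².
∂π/∂a_T = 234 − 4a_N − 10a_T = 0, so a_T = 23.4 − 0.4a_N.
At a_N = 16: a_T = 23.4 − 0.4·16 = 17.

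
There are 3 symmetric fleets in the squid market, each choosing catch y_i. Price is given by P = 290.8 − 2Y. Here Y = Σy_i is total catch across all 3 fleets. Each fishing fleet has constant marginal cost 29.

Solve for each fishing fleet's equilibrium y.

32.725

A representative fishing fleet's profit is π_i = y_i(290.8 − 2Y) − 29y_i, with Y = y_i + Σ_{j≠i} y_j.
First-order condition: 261.8 − 4y_i − 2Σ_{j≠i} y_j = 0.
With identical fishing fleets, set every y_j = y: then 261.8 − 4y − 4y = 0, i.e. y = 261.8/8 = 32.725.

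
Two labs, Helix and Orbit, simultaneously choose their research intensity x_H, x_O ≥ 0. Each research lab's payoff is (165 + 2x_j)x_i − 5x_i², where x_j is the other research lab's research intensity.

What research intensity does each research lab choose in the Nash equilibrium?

20.625

Helix's payoff is (165 + 2x_O)x_H − 5x_H².
∂π/∂x_H = 165 + 2x_O − 10x_H = 0, so x_H = 16.5 + 0.2x_O.
The game is symmetric, so in equilibrium x_O = x_H: the reaction function gives 0.8x_H = 16.5, hence x_H = 20.625.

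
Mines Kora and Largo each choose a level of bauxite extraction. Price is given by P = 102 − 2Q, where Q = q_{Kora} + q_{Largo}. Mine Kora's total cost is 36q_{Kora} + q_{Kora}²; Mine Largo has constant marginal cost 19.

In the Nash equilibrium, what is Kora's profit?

72.03

Mine Kora's profit: π = q_{Kora}(102 − 2(q_{Kora} + q_{Largo})) − 36q_{Kora} − q_{Kora}².
∂π/∂q_{Kora} = 66 − 6q_{Kora} − 2q_{Largo} = 0, so q_{Kora} = 11 − (1/3)q_{Largo}.
For Largo: ∂π/∂q_{Largo} = 83 − 4q_{Largo} − 2q_{Kora} = 0 ⇒ q_{Largo} = 20.75 − 0.5q_{Kora}.
Solving the two reaction functions simultaneously: (1 − (−1/3)(−0.5))q_{Kora} = 11 − (1/3)·20.75, so (5/6)q_{Kora} = 49/12 and q_{Kora} = 4.9.
Then q_{Largo} = 20.75 − 0.5·4.9 = 18.3.
Price P = 102 − 2·23.2 = 55.6.
Kora's profit: (55.6 − 36)·4.9 − (4.9)² = 72.03.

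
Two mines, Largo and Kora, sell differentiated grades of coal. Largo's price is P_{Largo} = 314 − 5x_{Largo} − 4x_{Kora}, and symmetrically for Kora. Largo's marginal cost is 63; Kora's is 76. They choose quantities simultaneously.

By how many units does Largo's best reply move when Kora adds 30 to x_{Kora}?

-12

Mine Largo's profit: π = x_{Largo}(314 − 5x_{Largo} − 4x_{Kora}) − 63x_{Largo}.
∂π/∂x_{Largo} = 251 − 10x_{Largo} − 4x_{Kora} = 0 ⇒ x_{Largo} = 25.1 − 0.4x_{Kora}.
The reaction-function slope is −0.4, so a 30-unit rise in x_{Kora} moves x_{Largo} by −0.4 × 30 = −12. Largo's best response falls — the actions are strategic substitutes.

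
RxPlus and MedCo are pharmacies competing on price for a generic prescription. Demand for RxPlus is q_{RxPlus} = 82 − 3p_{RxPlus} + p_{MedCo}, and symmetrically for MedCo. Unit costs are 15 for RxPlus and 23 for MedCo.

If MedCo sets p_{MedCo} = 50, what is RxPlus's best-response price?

RxPlus's profit: π = (p_{RxPlus} − 15)(82 − 3p_{RxPlus} + p_{MedCo}).
∂π/∂p_{RxPlus} = 127 − 6p_{RxPlus} + p_{MedCo} = 0 ⇒ p_{RxPlus} = 127/6 + (1/6)p_{MedCo}.
At p_{MedCo} = 50: p_{RxPlus} = 127/6 + (1/6)·50 = 29.5.

29.5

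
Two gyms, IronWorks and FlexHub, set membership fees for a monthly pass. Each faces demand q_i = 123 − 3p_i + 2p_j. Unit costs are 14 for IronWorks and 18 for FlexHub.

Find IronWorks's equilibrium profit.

IronWorks's profit: π = (p_{IronWorks} − 14)(123 − 3p_{IronWorks} + 2p_{FlexHub}).
∂π/∂p_{IronWorks} = 165 − 6p_{IronWorks} + 2p_{FlexHub} = 0 ⇒ p_{IronWorks} = 27.5 + (1/3)p_{FlexHub}.
Similarly p_{FlexHub} = 29.5 + (1/3)p_{IronWorks}.
Solving the two reaction functions simultaneously: (1 − (1/3)(1/3))p_{IronWorks} = 27.5 + (1/3)·29.5, so (8/9)p_{IronWorks} = 112/3 and p_{IronWorks} = 42.
Then p_{FlexHub} = 29.5 + (1/3)·42 = 43.5.
q_{IronWorks} = 123 − 3·42 + 2·43.5 = 84.
Profit = (42 − 14)·84 = 2352.

2352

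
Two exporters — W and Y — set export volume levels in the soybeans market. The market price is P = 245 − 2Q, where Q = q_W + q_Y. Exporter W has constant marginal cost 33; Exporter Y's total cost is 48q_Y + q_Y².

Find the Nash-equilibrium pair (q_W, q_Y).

Exporter W's profit: π = q_W(245 − 2(q_W + q_Y)) − 33q_W.
∂π/∂q_W = 212 − 4q_W − 2q_Y = 0, so q_W = 53 − 0.5q_Y.
For Y: ∂π/∂q_Y = 197 − 6q_Y − 2q_W = 0 ⇒ q_Y = 197/6 − (1/3)q_W.
Substituting the second reaction function into the first: q_W = 53 − 0.5(197/6 − (1/3)q_W), which gives (5/6)q_W = 439/12 ⇒ q_W = 43.9.
Then q_Y = 197/6 − (1/3)·43.9 = 18.2.

43.9, 18.2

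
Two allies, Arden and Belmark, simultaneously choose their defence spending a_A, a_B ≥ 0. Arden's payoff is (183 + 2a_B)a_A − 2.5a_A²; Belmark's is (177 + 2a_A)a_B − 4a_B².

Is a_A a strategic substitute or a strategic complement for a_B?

strategic complements

Expanding Arden's payoff: 183a_A + 2a_Ba_A − 2.5a_A².
∂π/∂a_A = 183 + 2a_B − 5a_A = 0, so a_A = 36.6 + 0.4a_B.
The best-response slope da_A/da_B = 0.4 > 0: the reaction function is upward-sloping, so the choices are strategic complements.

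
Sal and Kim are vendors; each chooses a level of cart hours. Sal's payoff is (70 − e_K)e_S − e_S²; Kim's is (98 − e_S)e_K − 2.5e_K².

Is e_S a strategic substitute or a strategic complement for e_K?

Expanding Sal's payoff: 70e_S − e_Ke_S − e_S².
∂π/∂e_S = 70 − e_K − 2e_S = 0, so e_S = 35 − 0.5e_K.
The best-response slope de_S/de_K = −0.5 < 0: the reaction function is downward-sloping, so the choices are strategic substitutes.

strategic substitutes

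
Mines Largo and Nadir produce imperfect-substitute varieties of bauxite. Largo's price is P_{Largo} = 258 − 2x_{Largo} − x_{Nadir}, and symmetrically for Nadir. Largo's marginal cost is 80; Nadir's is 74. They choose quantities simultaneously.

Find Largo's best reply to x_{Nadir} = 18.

Mine Largo's profit: π = x_{Largo}(258 − 2x_{Largo} − x_{Nadir}) − 80x_{Largo}.
∂π/∂x_{Largo} = 178 − 4x_{Largo} − x_{Nadir} = 0 ⇒ x_{Largo} = 44.5 − 0.25x_{Nadir}.
At x_{Nadir} = 18: x_{Largo} = 44.5 − 0.25·18 = 40.

40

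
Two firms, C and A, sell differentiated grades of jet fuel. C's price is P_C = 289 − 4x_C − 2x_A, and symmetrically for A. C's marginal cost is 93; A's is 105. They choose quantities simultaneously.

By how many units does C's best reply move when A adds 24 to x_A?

Firm C's profit: π = x_C(289 − 4x_C − 2x_A) − 93x_C.
∂π/∂x_C = 196 − 8x_C − 2x_A = 0 ⇒ x_C = 24.5 − 0.25x_A.
The reaction-function slope is −0.25, so a 24-unit rise in x_A moves x_C by −0.25 × 24 = −6. C's best response falls — the actions are strategic substitutes.

-6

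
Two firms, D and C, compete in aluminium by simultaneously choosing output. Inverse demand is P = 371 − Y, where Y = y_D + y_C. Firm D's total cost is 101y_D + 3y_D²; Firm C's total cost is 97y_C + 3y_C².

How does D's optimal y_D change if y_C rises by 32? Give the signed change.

-4

Firm D's profit: π = y_D(371 − (y_D + y_C)) − 101y_D − 3y_D².
∂π/∂y_D = 270 − 8y_D − y_C = 0, so y_D = 33.75 − 0.125y_C.
The reaction-function slope is −0.125, so a 32-unit rise in y_C moves y_D by −0.125 × 32 = −4. D's best response falls — the actions are strategic substitutes.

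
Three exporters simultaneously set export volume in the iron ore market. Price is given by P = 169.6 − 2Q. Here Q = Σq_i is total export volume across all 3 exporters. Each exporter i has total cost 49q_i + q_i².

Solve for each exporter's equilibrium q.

12.06

A representative exporter's profit is π_i = q_i(169.6 − 2Q) − 49q_i − q_i², with Q = q_i + Σ_{j≠i} q_j.
First-order condition: 120.6 − 6q_i − 2Σ_{j≠i} q_j = 0.
With identical exporters, set every q_j = q: then 120.6 − 6q − 4q = 0, i.e. q = 120.6/10 = 12.06.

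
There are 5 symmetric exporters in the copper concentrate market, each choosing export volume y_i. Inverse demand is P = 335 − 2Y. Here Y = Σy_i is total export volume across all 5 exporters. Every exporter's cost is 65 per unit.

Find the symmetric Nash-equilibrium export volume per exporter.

22.5

A representative exporter's profit is π_i = y_i(335 − 2Y) − 65y_i, with Y = y_i + Σ_{j≠i} y_j.
First-order condition: 270 − 4y_i − 2Σ_{j≠i} y_j = 0.
In a symmetric equilibrium every exporter chooses the same y, so Σ_{j≠i} y_j = 4y. The condition becomes 270 − 12y = 0, giving y = 270/12 = 22.5.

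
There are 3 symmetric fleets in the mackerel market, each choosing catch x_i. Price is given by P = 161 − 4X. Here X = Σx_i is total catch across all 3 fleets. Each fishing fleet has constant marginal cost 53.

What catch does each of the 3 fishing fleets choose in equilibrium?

6.75

A representative fishing fleet's profit is π_i = x_i(161 − 4X) − 53x_i, with X = x_i + Σ_{j≠i} x_j.
First-order condition: 108 − 8x_i − 4Σ_{j≠i} x_j = 0.
With identical fishing fleets, set every x_j = x: then 108 − 8x − 8x = 0, i.e. x = 108/16 = 6.75.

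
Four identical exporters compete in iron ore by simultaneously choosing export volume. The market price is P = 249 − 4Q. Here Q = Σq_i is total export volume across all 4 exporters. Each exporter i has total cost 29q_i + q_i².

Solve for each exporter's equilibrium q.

10

A representative exporter's profit is π_i = q_i(249 − 4Q) − 29q_i − q_i², with Q = q_i + Σ_{j≠i} q_j.
First-order condition: 220 − 10q_i − 4Σ_{j≠i} q_j = 0.
In a symmetric equilibrium every exporter chooses the same q, so Σ_{j≠i} q_j = 3q. The condition becomes 220 − 22q = 0, giving q = 220/22 = 10.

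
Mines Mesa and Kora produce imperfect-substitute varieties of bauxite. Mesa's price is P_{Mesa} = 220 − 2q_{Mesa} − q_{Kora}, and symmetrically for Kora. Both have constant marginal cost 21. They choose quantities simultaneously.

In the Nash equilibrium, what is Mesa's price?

Mine Mesa's profit: π = q_{Mesa}(220 − 2q_{Mesa} − q_{Kora}) − 21q_{Mesa}.
∂π/∂q_{Mesa} = 199 − 4q_{Mesa} − q_{Kora} = 0 ⇒ q_{Mesa} = 49.75 − 0.25q_{Kora}.
By symmetry q_{Kora} = q_{Mesa}; substituting into the reaction function, 1.25q_{Mesa} = 49.75 and q_{Mesa} = 39.8.
P_{Mesa} = 220 − 2·39.8 − 39.8 = 100.6.

100.6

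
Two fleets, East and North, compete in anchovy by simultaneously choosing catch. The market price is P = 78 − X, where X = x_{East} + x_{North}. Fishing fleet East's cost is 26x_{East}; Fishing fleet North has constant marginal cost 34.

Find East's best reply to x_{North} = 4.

Fishing fleet East's profit: π = x_{East}(78 − (x_{East} + x_{North})) − 26x_{East}.
∂π/∂x_{East} = 52 − 2x_{East} − x_{North} = 0, so x_{East} = 26 − 0.5x_{North}.
At x_{North} = 4: x_{East} = 26 − 0.5·4 = 24.

24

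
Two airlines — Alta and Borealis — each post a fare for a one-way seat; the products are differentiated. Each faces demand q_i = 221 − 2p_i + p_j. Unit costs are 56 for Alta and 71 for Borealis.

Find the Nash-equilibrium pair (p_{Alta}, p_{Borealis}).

Alta's profit: π = (p_{Alta} − 56)(221 − 2p_{Alta} + p_{Borealis}).
∂π/∂p_{Alta} = 333 − 4p_{Alta} + p_{Borealis} = 0 ⇒ p_{Alta} = 83.25 + 0.25p_{Borealis}.
Similarly p_{Borealis} = 90.75 + 0.25p_{Alta}.
Plugging p_{Borealis} into Alta's best response: p_{Alta} = 83.25 + 0.25(90.75 + 0.25p_{Alta}) ⇒ 0.9375p_{Alta} = 105.9375, so p_{Alta} = 113.
Then p_{Borealis} = 90.75 + 0.25·113 = 119.

113, 119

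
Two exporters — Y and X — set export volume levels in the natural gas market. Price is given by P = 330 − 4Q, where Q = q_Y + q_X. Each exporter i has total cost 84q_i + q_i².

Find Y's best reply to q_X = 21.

16.2

Exporter Y's profit: π = q_Y(330 − 4(q_Y + q_X)) − 84q_Y − q_Y².
∂π/∂q_Y = 246 − 10q_Y − 4q_X = 0, so q_Y = 24.6 − 0.4q_X.
At q_X = 21: q_Y = 24.6 − 0.4·21 = 16.2.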